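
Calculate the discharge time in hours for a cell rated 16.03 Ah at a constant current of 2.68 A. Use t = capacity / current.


t = capacity / current = 16.03 / 2.68 = 5.981 hr

5.981 hr


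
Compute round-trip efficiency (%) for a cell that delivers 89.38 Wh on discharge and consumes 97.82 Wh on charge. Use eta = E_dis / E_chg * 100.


eta_e = E_dis / E_chg * 100 = 89.38 / 97.82 * 100 = 91.37%

91.37%


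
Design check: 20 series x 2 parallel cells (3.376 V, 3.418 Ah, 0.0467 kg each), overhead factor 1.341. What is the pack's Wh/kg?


Step 1: V_pack = 20 * 3.376 = 67.52 V
Step 2: C_pack = 2 * 3.418 = 6.836 Ah
Step 3: E_pack = V_pack * C_pack = 67.52 * 6.836 = 461.57 Wh
Step 4: m_pack = 20 * 2 * 0.0467 * 1.341 = 2.505 kg
Step 5: ED = E_pack / m_pack = 461.57 / 2.505 = 184.3 Wh/kg

184.3 Wh/kg


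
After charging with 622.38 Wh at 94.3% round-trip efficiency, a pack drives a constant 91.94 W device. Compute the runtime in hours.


Step 1: E_discharge = eta/100 * E_charge = 94.3/100 * 622.38 = 586.9 Wh
Step 2: t = E_discharge / P = 586.9 / 91.94 = 6.384 hr

6.384 hr


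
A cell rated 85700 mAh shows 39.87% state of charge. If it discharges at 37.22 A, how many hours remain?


Convert: C_total = 85700 mAh = 85.7 Ah
Step 1: remaining = SOC/100 * C_total = 39.87/100 * 85.7 = 34.169 Ah
Step 2: t = remaining / I = 34.169 / 37.22 = 0.9180 hr

0.9180 hr


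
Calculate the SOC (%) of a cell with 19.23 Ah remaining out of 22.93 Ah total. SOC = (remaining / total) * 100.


SOC% = 19.23 / 22.93 * 100 = 83.86%

83.86%


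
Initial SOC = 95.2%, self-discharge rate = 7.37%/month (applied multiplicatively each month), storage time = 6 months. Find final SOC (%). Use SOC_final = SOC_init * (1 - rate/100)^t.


decay = (1 - 7.37/100)^6 = 0.6317
SOC_final = 95.2 * 0.6317 = 60.14%

60.14%


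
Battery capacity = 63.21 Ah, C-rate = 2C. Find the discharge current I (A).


At 2C: I = 2 * 63.21 Ah = 126.42 A

126.42 A


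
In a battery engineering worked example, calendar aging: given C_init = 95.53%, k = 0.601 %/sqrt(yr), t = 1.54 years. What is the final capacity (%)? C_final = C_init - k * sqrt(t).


Step 1: sqrt(1.54 yr) = 1.241
Step 2: drop = 0.601 * 1.241 = 0.74584
Step 3: C_final = 95.53 - 0.74584 = 94.78%

94.78%


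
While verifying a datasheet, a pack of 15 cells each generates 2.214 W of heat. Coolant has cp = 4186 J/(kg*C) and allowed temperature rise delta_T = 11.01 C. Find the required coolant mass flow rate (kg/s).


Step 1: Total heat Q = 15 * 2.214 W = 33.21 W
Step 2: denom = cp * dT = 4186 * 11.01 = 46088
Step 3: m_dot = 33.21 / 46088 = 7.206e-04 kg/s

7.206e-04 kg/s


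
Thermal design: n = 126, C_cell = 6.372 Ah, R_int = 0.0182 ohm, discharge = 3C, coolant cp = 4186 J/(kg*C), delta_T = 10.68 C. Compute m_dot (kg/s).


Step 1: I = 3 * 6.372 = 19.116 A
Step 2: Q_cell = I^2 * R = 19.116^2 * 0.0182 = 6.6507 W
Step 3: Q_total = 126 * 6.6507 = 837.99 W
Step 4: m_dot = Q_total / (cp * dT) = 837.99 / (4186 * 10.68) = 0.01874 kg/s

0.01874 kg/s


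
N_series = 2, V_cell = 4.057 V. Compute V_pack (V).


With 2 cells in series at 4.057 V each, V_pack = 8.114 V

8.114 V


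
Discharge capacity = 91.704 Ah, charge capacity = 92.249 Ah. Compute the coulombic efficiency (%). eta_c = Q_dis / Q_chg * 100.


eta_c = Q_dis / Q_chg * 100 = 91.704 / 92.249 * 100 = 99.41%

99.41%


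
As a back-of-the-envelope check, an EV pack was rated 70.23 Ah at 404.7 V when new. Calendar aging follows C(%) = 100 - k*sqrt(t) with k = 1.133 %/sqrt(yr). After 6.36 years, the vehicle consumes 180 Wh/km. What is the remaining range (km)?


Step 1: capacity retention = 100 - 1.133 * sqrt(6.36) = 100 - 1.133 * 2.5219 = 97.143%
Step 2: C_now = 70.23 * 97.143/100 = 68.224 Ah
Step 3: E_pack = V * C_now = 404.7 * 68.224 = 27610 Wh
Step 4: range = E_pack / consumption = 27610 / 180 = 153.4 km

153.4 km


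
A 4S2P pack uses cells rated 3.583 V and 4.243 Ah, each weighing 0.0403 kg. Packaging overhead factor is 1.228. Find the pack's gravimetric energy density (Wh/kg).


Step 1: V_pack = 4 * 3.583 = 14.332 V
Step 2: C_pack = 2 * 4.243 = 8.486 Ah
Step 3: E_pack = V_pack * C_pack = 14.332 * 8.486 = 121.62 Wh
Step 4: m_pack = 4 * 2 * 0.0403 * 1.228 = 0.39591 kg
Step 5: ED = E_pack / m_pack = 121.62 / 0.39591 = 307.2 Wh/kg

307.2 Wh/kg


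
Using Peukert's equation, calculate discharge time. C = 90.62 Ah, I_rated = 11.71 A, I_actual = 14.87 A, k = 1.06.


Step 1: t_rated = C / I_rated = 90.62 / 11.71 = 7.7387 hr
Step 2: ratio = 11.71 / 14.87 = 0.78749
Step 3: ratio^k = 0.78749^1.06 = 0.77628
Step 4: t = t_rated * ratio^k = 7.7387 * 0.77628 = 6.007 hr

6.007 hr


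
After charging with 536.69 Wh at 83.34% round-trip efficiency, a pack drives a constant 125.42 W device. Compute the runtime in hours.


Step 1: E_discharge = eta/100 * E_charge = 83.34/100 * 536.69 = 447.28 Wh
Step 2: t = E_discharge / P = 447.28 / 125.42 = 3.566 hr

3.566 hr


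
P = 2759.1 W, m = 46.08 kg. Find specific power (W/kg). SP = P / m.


SP = P / m = 2759.1 / 46.08 = 59.88 W/kg

59.88 W/kg


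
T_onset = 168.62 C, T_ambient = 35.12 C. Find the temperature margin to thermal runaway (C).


Safety margin = 168.62 C - 35.12 C = 133.5 C

133.5 C


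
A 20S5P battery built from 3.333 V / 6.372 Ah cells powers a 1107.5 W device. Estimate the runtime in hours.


Step 1: E_pack = Ns * V_cell * Np * C_cell = 20 * 3.333 * 5 * 6.372 = 2123.8 Wh
Step 2: t = E_pack / P = 2123.8 / 1107.5 = 1.918 hr

1.918 hr


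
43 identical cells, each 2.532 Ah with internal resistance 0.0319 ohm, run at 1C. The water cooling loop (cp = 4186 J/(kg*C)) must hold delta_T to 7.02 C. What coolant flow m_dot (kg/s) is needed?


Step 1: I = 1 * 2.532 = 2.532 A
Step 2: Q_cell = I^2 * R = 2.532^2 * 0.0319 = 0.20451 W
Step 3: Q_total = 43 * 0.20451 = 8.7939 W
Step 4: m_dot = Q_total / (cp * dT) = 8.7939 / (4186 * 7.02) = 2.993e-04 kg/s

2.993e-04 kg/s


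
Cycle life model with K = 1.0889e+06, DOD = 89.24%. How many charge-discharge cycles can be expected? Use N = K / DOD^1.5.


Step 1: DOD^1.5 = 89.24^1.5 = 843.02
Step 2: N = 1.0889e+06 / 843.02 = 1292 cycles

1292 cycles


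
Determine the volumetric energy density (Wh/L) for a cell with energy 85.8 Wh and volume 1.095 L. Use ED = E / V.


ED = E / V = 85.8 / 1.095 = 78.36 Wh/L

78.36 Wh/L


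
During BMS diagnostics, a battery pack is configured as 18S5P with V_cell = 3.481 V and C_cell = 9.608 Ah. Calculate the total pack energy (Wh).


V_pack = 18 * 3.481 = 62.658 V
C_pack = 5 * 9.608 = 48.04 Ah
E = V_pack * C_pack = 62.658 * 48.04 = 3010 Wh

3010 Wh


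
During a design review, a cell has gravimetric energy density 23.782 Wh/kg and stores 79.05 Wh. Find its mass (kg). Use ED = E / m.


m = E / ED = 79.05 / 23.782 = 3.324 kg

3.324 kg


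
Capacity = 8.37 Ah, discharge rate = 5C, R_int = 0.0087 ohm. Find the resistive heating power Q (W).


Step 1: I = C_rate * capacity = 5 * 8.37 = 41.85 A
Step 2: Q = I^2 * R = 41.85^2 * 0.0087 = 1751.4 * 0.0087 = 15.24 W

15.24 W


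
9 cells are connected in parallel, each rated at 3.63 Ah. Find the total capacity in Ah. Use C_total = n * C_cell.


Parallel capacities add: 9 * 3.63 Ah = 32.67 Ah

32.67 Ah


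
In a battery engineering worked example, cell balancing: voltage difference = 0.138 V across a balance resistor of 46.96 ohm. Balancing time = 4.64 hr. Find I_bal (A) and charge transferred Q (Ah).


First, Ohm's law: I_bal = 0.138 V / 46.96 ohm = 0.0029387 A
Then Q = I * t = 0.0029387 A * 4.64 hr = 0.01364 Ah

I=0.0029387 A, Q=0.01364 Ah


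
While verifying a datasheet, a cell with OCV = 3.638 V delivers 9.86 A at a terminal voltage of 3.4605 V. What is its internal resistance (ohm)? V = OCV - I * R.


R = (OCV - V) / I = (3.638 - 3.4605) / 9.86 = 0.01800 ohm

0.01800 ohm


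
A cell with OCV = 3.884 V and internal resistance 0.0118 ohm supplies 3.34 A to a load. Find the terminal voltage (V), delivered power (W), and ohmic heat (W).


Step 1: V_terminal = OCV - I*R = 3.884 - 3.34 * 0.0118 = 3.8446 V
Step 2: P_out = V_terminal * I = 3.8446 * 3.34 = 12.84 W
Step 3: Q = I^2 * R = 3.34^2 * 0.0118 = 0.1316 W

V=3.8446 V, P=12.84 W, Q=0.1316 W


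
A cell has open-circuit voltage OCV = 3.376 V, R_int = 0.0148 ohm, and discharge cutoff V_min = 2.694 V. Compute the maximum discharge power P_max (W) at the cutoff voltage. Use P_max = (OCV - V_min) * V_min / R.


dV = OCV - V_min = 0.682 V (so I_max = dV / R)
P_max = dV * V_min / R = 0.682 * 2.694 / 0.0148 = 124.1 W

124.1 W


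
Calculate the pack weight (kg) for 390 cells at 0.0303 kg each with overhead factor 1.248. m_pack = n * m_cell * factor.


m_pack = n * m_cell * overhead = 390 * 0.0303 * 1.248 = 14.75 kg

14.75 kg


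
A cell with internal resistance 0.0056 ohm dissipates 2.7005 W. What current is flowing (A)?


I = sqrt(Q / R) = sqrt(2.7005 / 0.0056) = sqrt(482.23) = 21.96 A

21.96 A


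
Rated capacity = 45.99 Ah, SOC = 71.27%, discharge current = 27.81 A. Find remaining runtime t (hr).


Step 1: remaining = SOC/100 * C_total = 71.27/100 * 45.99 = 32.777 Ah
Step 2: t = remaining / I = 32.777 / 27.81 = 1.179 hr

1.179 hr


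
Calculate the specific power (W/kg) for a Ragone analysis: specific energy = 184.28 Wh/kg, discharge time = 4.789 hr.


Specific power = 184.28 Wh/kg / 4.789 hr = 38.48 W/kg

38.48 W/kg


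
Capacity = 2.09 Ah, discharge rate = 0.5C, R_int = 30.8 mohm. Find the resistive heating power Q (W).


Convert: R = 30.8 mohm = 0.0308 ohm
Step 1: I = C_rate * capacity = 0.5 * 2.09 = 1.045 A
Step 2: Q = I^2 * R = 1.045^2 * 0.0308 = 1.092 * 0.0308 = 0.03363 W

0.03363 W


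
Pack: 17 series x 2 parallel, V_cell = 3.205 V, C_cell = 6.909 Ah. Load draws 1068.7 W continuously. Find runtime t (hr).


Step 1: E_pack = Ns * V_cell * Np * C_cell = 17 * 3.205 * 2 * 6.909 = 752.87 Wh
Step 2: t = E_pack / P = 752.87 / 1068.7 = 0.7045 hr

0.7045 hr


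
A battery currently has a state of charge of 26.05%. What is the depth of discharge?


Complement of SOC: DOD = 100% - 26.05% = 73.95%

73.95%


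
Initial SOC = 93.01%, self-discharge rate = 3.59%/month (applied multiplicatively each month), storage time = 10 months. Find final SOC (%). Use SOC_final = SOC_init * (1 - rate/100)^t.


decay = (1 - 3.59/100)^10 = 0.69378
SOC_final = 93.01 * 0.69378 = 64.53%

64.53%


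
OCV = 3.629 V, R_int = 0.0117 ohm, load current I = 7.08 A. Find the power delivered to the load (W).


Step 1: V_terminal = OCV - I*R = 3.629 - 7.08 * 0.0117 = 3.5462 V
Step 2: P_out = V_terminal * I = 3.5462 * 7.08 = 25.11 W

25.11 W


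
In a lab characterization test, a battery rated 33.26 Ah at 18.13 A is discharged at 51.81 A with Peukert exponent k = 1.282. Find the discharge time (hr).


t_rated = C / I_rated = 33.26 / 18.13 = 1.8345 hr
(I_rated/I)^k = (0.34993)^1.282 = 0.26025
t = t_rated * (I_rated/I)^k = 1.8345 * 0.26025 = 0.4774 hr

0.4774 hr


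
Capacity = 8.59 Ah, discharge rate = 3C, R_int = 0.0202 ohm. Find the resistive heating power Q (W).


Step 1: I = C_rate * capacity = 3 * 8.59 = 25.77 A
Step 2: Q = I^2 * R = 25.77^2 * 0.0202 = 664.09 * 0.0202 = 13.41 W

13.41 W


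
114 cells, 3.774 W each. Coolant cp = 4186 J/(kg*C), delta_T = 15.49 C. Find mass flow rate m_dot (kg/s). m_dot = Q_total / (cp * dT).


Q_total = 114 * 3.774 = 430.24 W
m_dot = Q_total / (cp * dT) = 430.24 / (4186 * 15.49) = 0.006635 kg/s

0.006635 kg/s


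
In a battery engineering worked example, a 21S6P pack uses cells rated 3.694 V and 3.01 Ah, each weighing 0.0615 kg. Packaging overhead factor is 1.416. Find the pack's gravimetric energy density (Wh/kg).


Step 1: V_pack = 21 * 3.694 = 77.574 V
Step 2: C_pack = 6 * 3.01 = 18.06 Ah
Step 3: E_pack = V_pack * C_pack = 77.574 * 18.06 = 1401 Wh
Step 4: m_pack = 21 * 6 * 0.0615 * 1.416 = 10.973 kg
Step 5: ED = E_pack / m_pack = 1401 / 10.973 = 127.7 Wh/kg

127.7 Wh/kg


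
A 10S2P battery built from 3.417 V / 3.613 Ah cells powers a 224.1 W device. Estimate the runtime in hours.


Step 1: E_pack = Ns * V_cell * Np * C_cell = 10 * 3.417 * 2 * 3.613 = 246.91 Wh
Step 2: t = E_pack / P = 246.91 / 224.1 = 1.102 hr

1.102 hr


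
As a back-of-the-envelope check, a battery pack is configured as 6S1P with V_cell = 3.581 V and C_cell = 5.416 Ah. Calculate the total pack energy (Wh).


V_pack = 6 * 3.581 = 21.486 V
C_pack = 1 * 5.416 = 5.416 Ah
E = V_pack * C_pack = 21.486 * 5.416 = 116.4 Wh

116.4 Wh


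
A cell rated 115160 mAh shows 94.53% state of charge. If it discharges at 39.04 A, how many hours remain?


Convert: C_total = 115160 mAh = 115.16 Ah
Step 1: remaining = SOC/100 * C_total = 94.53/100 * 115.16 = 108.86 Ah
Step 2: t = remaining / I = 108.86 / 39.04 = 2.788 hr

2.788 hr


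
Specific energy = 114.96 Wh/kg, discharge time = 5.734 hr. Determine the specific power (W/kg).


Specific power = 114.96 Wh/kg / 5.734 hr = 20.05 W/kg

20.05 W/kg


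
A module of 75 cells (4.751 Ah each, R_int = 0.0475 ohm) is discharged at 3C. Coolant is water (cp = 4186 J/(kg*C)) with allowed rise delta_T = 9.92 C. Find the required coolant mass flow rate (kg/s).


Step 1: I = 3 * 4.751 = 14.253 A
Step 2: Q_cell = I^2 * R = 14.253^2 * 0.0475 = 9.6495 W
Step 3: Q_total = 75 * 9.6495 = 723.71 W
Step 4: m_dot = Q_total / (cp * dT) = 723.71 / (4186 * 9.92) = 0.01743 kg/s

0.01743 kg/s


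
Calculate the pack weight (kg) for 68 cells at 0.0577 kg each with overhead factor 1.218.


m_pack = n * m_cell * overhead = 68 * 0.0577 * 1.218 = 4.779 kg

4.779 kg


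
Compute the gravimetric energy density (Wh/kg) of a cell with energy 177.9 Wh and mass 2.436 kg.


Specific energy = 177.9 Wh / 2.436 kg = 73.03 Wh/kg

73.03 Wh/kg


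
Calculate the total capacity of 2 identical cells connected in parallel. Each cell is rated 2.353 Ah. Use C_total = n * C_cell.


Parallel capacities add: 2 * 2.353 Ah = 4.706 Ah

4.706 Ah


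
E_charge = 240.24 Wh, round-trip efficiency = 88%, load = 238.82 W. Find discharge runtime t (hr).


Step 1: E_discharge = eta/100 * E_charge = 88/100 * 240.24 = 211.41 Wh
Step 2: t = E_discharge / P = 211.41 / 238.82 = 0.8852 hr

0.8852 hr


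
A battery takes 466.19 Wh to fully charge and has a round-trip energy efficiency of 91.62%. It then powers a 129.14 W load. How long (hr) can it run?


Step 1: E_discharge = eta/100 * E_charge = 91.62/100 * 466.19 = 427.12 Wh
Step 2: t = E_discharge / P = 427.12 / 129.14 = 3.307 hr

3.307 hr


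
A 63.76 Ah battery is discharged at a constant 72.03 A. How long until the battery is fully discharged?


Runtime = 63.76 Ah / 72.03 A = 0.8852 hr

0.8852 hr


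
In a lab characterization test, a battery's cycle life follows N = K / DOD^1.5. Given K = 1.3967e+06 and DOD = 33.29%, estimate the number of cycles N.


DOD^1.5 = 192.07
N = K / DOD^1.5 = 1.3967e+06 / 192.07 = 7272

7272 cycles


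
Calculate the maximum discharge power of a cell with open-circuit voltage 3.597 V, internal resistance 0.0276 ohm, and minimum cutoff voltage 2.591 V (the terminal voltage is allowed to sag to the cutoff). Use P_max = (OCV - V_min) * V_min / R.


P_max = (OCV - V_min) * V_min / R = (3.597 - 2.591) * 2.591 / 0.0276 = 1.006 * 2.591 / 0.0276 = 94.44 W

94.44 W


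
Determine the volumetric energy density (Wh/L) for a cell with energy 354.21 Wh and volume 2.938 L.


Volumetric ED = 354.21 Wh / 2.938 L = 120.6 Wh/L

120.6 Wh/L


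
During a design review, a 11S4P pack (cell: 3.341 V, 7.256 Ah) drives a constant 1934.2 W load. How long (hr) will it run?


Step 1: E_pack = Ns * V_cell * Np * C_cell = 11 * 3.341 * 4 * 7.256 = 1066.7 Wh
Step 2: t = E_pack / P = 1066.7 / 1934.2 = 0.5515 hr

0.5515 hr


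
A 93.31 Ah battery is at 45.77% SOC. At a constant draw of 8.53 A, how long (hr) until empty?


Step 1: remaining = SOC/100 * C_total = 45.77/100 * 93.31 = 42.708 Ah
Step 2: t = remaining / I = 42.708 / 8.53 = 5.007 hr

5.007 hr


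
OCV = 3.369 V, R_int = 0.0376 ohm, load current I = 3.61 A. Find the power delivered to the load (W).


Step 1: V_terminal = OCV - I*R = 3.369 - 3.61 * 0.0376 = 3.2333 V
Step 2: P_out = V_terminal * I = 3.2333 * 3.61 = 11.67 W

11.67 W


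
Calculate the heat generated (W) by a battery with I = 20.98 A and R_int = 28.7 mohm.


Convert: R = 28.7 mohm = 0.0287 ohm
I^2 = 440.16
Q = 440.16 * 0.0287 = 12.63 W

12.63 W


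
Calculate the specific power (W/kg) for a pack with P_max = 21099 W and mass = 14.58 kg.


Specific power = 21099 W / 14.58 kg = 1447 W/kg

1447 W/kg


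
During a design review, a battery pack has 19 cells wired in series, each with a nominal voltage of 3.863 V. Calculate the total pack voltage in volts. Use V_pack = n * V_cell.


Series voltages add: 19 * 3.863 V = 73.397 V

73.397 V


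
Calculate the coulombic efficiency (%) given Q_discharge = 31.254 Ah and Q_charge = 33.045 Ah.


Coulombic efficiency = 31.254/33.045 * 100% = 94.58%

94.58%


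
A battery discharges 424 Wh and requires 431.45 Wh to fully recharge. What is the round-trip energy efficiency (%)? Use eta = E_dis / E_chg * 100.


eta_e = E_dis / E_chg * 100 = 424 / 431.45 * 100 = 98.27%

98.27%


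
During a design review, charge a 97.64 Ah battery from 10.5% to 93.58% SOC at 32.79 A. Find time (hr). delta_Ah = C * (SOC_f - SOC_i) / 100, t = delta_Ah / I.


delta_Ah = 97.64 * (93.58 - 10.5) / 100 = 81.119 Ah
t = delta_Ah / I = 81.119 / 32.79 = 2.474 hr

2.474 hr


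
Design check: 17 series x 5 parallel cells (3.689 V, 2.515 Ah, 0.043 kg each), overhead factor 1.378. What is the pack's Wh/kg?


Step 1: V_pack = 17 * 3.689 = 62.713 V
Step 2: C_pack = 5 * 2.515 = 12.575 Ah
Step 3: E_pack = V_pack * C_pack = 62.713 * 12.575 = 788.62 Wh
Step 4: m_pack = 17 * 5 * 0.043 * 1.378 = 5.0366 kg
Step 5: ED = E_pack / m_pack = 788.62 / 5.0366 = 156.6 Wh/kg

156.6 Wh/kg


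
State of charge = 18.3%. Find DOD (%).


Complement of SOC: DOD = 100% - 18.3% = 81.7%

81.7%


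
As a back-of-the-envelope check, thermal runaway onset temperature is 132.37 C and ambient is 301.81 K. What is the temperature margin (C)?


Convert: T_ambient = 301.81 K = 28.66 C
margin = 132.37 - 28.66 = 103.71 C

103.71 C


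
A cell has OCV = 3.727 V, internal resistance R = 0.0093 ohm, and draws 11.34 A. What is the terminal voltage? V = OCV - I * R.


IR drop = 11.34 * 0.0093 = 0.10546 V
V = 3.727 - 0.10546 = 3.622 V

3.622 V


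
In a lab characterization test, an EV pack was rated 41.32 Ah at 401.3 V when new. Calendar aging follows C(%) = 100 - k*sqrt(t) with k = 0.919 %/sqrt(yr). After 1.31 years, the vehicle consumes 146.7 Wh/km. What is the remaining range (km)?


Step 1: capacity retention = 100 - 0.919 * sqrt(1.31) = 100 - 0.919 * 1.1446 = 98.948%
Step 2: C_now = 41.32 * 98.948/100 = 40.885 Ah
Step 3: E_pack = V * C_now = 401.3 * 40.885 = 16407 Wh
Step 4: range = E_pack / consumption = 16407 / 146.7 = 111.8 km

111.8 km


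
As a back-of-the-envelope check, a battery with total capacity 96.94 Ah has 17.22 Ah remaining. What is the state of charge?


SOC% = 17.22 / 96.94 * 100 = 17.76%

17.76%


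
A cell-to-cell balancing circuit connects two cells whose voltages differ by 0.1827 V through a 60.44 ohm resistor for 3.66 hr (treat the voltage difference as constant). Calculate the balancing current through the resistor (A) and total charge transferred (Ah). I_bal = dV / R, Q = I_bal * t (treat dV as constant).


I_bal = dV / R = 0.1827 / 60.44 = 0.0030228 A
Q = I_bal * t = 0.0030228 * 3.66 = 0.01106 Ah

I=0.0030228 A, Q=0.01106 Ah


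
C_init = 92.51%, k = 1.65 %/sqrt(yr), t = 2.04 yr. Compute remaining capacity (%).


Step 1: sqrt(2.04 yr) = 1.4283
Step 2: drop = 1.65 * 1.4283 = 2.3567
Step 3: C_final = 92.51 - 2.3567 = 90.15%

90.15%


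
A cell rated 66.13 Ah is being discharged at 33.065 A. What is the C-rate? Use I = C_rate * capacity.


Rearranging: C_rate = 33.065 / 66.13 = 0.5C

0.5C


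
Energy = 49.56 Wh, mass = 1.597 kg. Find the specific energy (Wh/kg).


Specific energy = 49.56 Wh / 1.597 kg = 31.03 Wh/kg

31.03 Wh/kg


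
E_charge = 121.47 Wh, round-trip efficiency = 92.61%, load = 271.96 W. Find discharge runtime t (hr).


Step 1: E_discharge = eta/100 * E_charge = 92.61/100 * 121.47 = 112.49 Wh
Step 2: t = E_discharge / P = 112.49 / 271.96 = 0.4136 hr

0.4136 hr


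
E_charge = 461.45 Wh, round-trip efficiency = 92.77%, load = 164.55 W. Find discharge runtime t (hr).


Step 1: E_discharge = eta/100 * E_charge = 92.77/100 * 461.45 = 428.09 Wh
Step 2: t = E_discharge / P = 428.09 / 164.55 = 2.602 hr

2.602 hr


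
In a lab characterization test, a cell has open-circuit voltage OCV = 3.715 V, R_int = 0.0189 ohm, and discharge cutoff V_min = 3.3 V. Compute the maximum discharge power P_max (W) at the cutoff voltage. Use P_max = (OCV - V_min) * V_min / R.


P_max = (OCV - V_min) * V_min / R = (3.715 - 3.3) * 3.3 / 0.0189 = 0.415 * 3.3 / 0.0189 = 72.46 W

72.46 W


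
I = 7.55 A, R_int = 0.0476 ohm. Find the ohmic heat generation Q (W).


Q = I^2 * R = 7.55^2 * 0.0476 = 2.713 W

2.713 W


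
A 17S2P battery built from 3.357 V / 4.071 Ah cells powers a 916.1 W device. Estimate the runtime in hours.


Step 1: E_pack = Ns * V_cell * Np * C_cell = 17 * 3.357 * 2 * 4.071 = 464.66 Wh
Step 2: t = E_pack / P = 464.66 / 916.1 = 0.5072 hr

0.5072 hr


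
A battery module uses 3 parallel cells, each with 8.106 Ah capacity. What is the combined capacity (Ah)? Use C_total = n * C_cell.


Parallel capacities add: 3 * 8.106 Ah = 24.318 Ah

24.318 Ah


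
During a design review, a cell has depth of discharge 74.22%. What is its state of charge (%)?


SOC = 100 - DOD = 100 - 74.22 = 25.78%

25.78%


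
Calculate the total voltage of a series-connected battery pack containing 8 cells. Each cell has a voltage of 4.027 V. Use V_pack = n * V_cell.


With 8 cells in series at 4.027 V each, V_pack = 32.216 V

32.216 V


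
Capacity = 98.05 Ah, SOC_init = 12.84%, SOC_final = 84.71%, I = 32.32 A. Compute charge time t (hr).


Step 1: dSOC = 84.71% - 12.84% = 71.87%
Step 2: delta_Ah = 98.05 * 71.87 / 100 = 70.469 Ah
Step 3: t = 70.469 / 32.32 = 2.180 hr

2.180 hr


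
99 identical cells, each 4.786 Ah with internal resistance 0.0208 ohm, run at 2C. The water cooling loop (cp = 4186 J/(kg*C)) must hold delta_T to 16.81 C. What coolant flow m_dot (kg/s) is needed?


Step 1: I = 2 * 4.786 = 9.572 A
Step 2: Q_cell = I^2 * R = 9.572^2 * 0.0208 = 1.9058 W
Step 3: Q_total = 99 * 1.9058 = 188.67 W
Step 4: m_dot = Q_total / (cp * dT) = 188.67 / (4186 * 16.81) = 0.002681 kg/s

0.002681 kg/s


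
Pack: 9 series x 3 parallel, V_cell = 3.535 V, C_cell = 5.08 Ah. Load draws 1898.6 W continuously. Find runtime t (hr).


Step 1: E_pack = Ns * V_cell * Np * C_cell = 9 * 3.535 * 3 * 5.08 = 484.86 Wh
Step 2: t = E_pack / P = 484.86 / 1898.6 = 0.2554 hr

0.2554 hr


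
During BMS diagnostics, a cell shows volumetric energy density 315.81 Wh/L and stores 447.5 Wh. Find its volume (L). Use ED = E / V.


V = E / ED = 447.5 / 315.81 = 1.417 L

1.417 L


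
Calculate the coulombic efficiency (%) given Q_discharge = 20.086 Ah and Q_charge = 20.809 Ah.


Coulombic efficiency = 20.086/20.809 * 100% = 96.53%

96.53%


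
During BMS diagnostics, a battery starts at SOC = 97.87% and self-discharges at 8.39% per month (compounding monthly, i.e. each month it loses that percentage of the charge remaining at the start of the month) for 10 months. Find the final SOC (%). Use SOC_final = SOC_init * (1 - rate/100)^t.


decay = (1 - 8.39/100)^10 = 0.41632
SOC_final = 97.87 * 0.41632 = 40.75%

40.75%


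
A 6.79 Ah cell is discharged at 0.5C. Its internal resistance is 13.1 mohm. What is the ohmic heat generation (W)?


Convert: R = 13.1 mohm = 0.0131 ohm
Step 1: I = C_rate * capacity = 0.5 * 6.79 = 3.395 A
Step 2: Q = I^2 * R = 3.395^2 * 0.0131 = 11.526 * 0.0131 = 0.1510 W

0.1510 W


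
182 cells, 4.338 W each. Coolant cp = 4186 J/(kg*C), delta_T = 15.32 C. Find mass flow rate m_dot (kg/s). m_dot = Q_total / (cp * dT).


Q_total = 182 * 4.338 = 789.52 W
m_dot = Q_total / (cp * dT) = 789.52 / (4186 * 15.32) = 0.01231 kg/s

0.01231 kg/s


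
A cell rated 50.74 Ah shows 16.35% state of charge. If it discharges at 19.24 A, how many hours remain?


Step 1: remaining = SOC/100 * C_total = 16.35/100 * 50.74 = 8.296 Ah
Step 2: t = remaining / I = 8.296 / 19.24 = 0.4312 hr

0.4312 hr


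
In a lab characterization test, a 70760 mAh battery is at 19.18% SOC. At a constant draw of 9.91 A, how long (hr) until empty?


Convert: C_total = 70760 mAh = 70.76 Ah
Step 1: remaining = SOC/100 * C_total = 19.18/100 * 70.76 = 13.572 Ah
Step 2: t = remaining / I = 13.572 / 9.91 = 1.370 hr

1.370 hr


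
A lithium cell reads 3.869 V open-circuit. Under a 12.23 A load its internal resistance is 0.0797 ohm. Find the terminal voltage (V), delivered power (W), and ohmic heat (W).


Step 1: V_terminal = OCV - I*R = 3.869 - 12.23 * 0.0797 = 2.8943 V
Step 2: P_out = V_terminal * I = 2.8943 * 12.23 = 35.40 W
Step 3: Q = I^2 * R = 12.23^2 * 0.0797 = 11.92 W

V=2.8943 V, P=35.40 W, Q=11.92 W


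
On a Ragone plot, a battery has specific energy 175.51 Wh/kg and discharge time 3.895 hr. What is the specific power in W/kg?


P_specific = E / t = 175.51 / 3.895 = 45.06 W/kg

45.06 W/kg


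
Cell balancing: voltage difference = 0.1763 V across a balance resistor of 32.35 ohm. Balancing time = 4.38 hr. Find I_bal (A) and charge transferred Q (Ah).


First, Ohm's law: I_bal = 0.1763 V / 32.35 ohm = 0.0054498 A
Then Q = I * t = 0.0054498 A * 4.38 hr = 0.02387 Ah

I=0.0054498 A, Q=0.02387 Ah


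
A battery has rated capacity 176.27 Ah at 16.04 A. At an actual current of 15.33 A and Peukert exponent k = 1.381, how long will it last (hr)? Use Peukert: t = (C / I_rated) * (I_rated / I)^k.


Step 1: t_rated = C / I_rated = 176.27 / 16.04 = 10.989 hr
Step 2: ratio = 16.04 / 15.33 = 1.0463
Step 3: ratio^k = 1.0463^1.381 = 1.0645
Step 4: t = t_rated * ratio^k = 10.989 * 1.0645 = 11.70 hr

11.70 hr


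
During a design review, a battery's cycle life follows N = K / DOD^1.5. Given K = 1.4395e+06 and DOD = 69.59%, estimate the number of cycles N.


Step 1: DOD^1.5 = 69.59^1.5 = 580.52
Step 2: N = 1.4395e+06 / 580.52 = 2480 cycles

2480 cycles


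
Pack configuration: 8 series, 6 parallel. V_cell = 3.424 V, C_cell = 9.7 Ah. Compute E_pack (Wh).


E = Ns * Vcell * Np * Ccell = 8 * 3.424 * 6 * 9.7 = 1594 Wh

1594 Wh


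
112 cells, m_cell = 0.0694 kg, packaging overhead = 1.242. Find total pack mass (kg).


m_pack = n * m_cell * overhead = 112 * 0.0694 * 1.242 = 9.654 kg

9.654 kg


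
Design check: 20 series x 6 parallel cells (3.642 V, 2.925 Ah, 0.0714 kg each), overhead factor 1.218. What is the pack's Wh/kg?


Step 1: V_pack = 20 * 3.642 = 72.84 V
Step 2: C_pack = 6 * 2.925 = 17.55 Ah
Step 3: E_pack = V_pack * C_pack = 72.84 * 17.55 = 1278.3 Wh
Step 4: m_pack = 20 * 6 * 0.0714 * 1.218 = 10.436 kg
Step 5: ED = E_pack / m_pack = 1278.3 / 10.436 = 122.5 Wh/kg

122.5 Wh/kg


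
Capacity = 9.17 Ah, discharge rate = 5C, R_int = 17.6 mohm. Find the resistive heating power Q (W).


Convert: R = 17.6 mohm = 0.0176 ohm
Step 1: I = C_rate * capacity = 5 * 9.17 = 45.85 A
Step 2: Q = I^2 * R = 45.85^2 * 0.0176 = 2102.2 * 0.0176 = 37.00 W

37.00 W


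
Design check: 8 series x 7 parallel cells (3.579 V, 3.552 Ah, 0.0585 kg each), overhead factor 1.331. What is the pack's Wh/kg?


Step 1: V_pack = 8 * 3.579 = 28.632 V
Step 2: C_pack = 7 * 3.552 = 24.864 Ah
Step 3: E_pack = V_pack * C_pack = 28.632 * 24.864 = 711.91 Wh
Step 4: m_pack = 8 * 7 * 0.0585 * 1.331 = 4.3604 kg
Step 5: ED = E_pack / m_pack = 711.91 / 4.3604 = 163.3 Wh/kg

163.3 Wh/kg


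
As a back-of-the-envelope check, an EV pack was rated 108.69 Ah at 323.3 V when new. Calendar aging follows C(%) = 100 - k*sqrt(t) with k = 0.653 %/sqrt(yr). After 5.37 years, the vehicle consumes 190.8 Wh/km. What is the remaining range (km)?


Step 1: capacity retention = 100 - 0.653 * sqrt(5.37) = 100 - 0.653 * 2.3173 = 98.487%
Step 2: C_now = 108.69 * 98.487/100 = 107.05 Ah
Step 3: E_pack = V * C_now = 323.3 * 107.05 = 34609 Wh
Step 4: range = E_pack / consumption = 34609 / 190.8 = 181.4 km

181.4 km


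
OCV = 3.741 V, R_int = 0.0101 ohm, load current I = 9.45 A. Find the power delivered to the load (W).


Step 1: V_terminal = OCV - I*R = 3.741 - 9.45 * 0.0101 = 3.6456 V
Step 2: P_out = V_terminal * I = 3.6456 * 9.45 = 34.45 W

34.45 W


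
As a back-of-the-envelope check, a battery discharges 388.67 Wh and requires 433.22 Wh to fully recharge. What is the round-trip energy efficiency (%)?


Round-trip efficiency = 388.67/433.22 * 100% = 89.72%

89.72%


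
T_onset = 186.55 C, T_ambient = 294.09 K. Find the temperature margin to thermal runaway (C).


Convert: T_ambient = 294.09 K = 20.94 C
margin = 186.55 - 20.94 = 165.61 C

165.61 C


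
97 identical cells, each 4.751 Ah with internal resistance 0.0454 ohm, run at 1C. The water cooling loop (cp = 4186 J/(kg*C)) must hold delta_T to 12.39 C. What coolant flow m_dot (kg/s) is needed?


Step 1: I = 1 * 4.751 = 4.751 A
Step 2: Q_cell = I^2 * R = 4.751^2 * 0.0454 = 1.0248 W
Step 3: Q_total = 97 * 1.0248 = 99.406 W
Step 4: m_dot = Q_total / (cp * dT) = 99.406 / (4186 * 12.39) = 0.001917 kg/s

0.001917 kg/s


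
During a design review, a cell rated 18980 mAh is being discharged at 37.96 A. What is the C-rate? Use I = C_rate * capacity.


Convert: capacity = 18980 mAh = 18.98 Ah
C_rate = I / capacity = 37.96 / 18.98 = 2C

2C


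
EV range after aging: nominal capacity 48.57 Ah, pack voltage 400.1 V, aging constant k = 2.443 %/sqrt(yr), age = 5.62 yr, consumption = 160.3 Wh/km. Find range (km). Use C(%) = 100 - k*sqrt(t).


Step 1: capacity retention = 100 - 2.443 * sqrt(5.62) = 100 - 2.443 * 2.3707 = 94.208%
Step 2: C_now = 48.57 * 94.208/100 = 45.757 Ah
Step 3: E_pack = V * C_now = 400.1 * 45.757 = 18307 Wh
Step 4: range = E_pack / consumption = 18307 / 160.3 = 114.2 km

114.2 km


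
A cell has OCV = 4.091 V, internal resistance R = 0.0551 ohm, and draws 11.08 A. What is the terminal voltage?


V = OCV - I*R = 4.091 - 11.08 * 0.0551 = 3.480 V

3.480 V


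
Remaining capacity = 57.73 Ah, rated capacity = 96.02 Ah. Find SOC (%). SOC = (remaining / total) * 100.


SOC = (remaining / total) * 100 = (57.73 / 96.02) * 100 = 60.12%

60.12%


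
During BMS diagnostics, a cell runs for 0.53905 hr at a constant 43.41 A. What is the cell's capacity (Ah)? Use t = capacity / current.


C = I * t = 43.41 * 0.53905 = 23.40 Ah

23.40 Ah


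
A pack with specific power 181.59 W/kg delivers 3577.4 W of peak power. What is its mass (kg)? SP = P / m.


m = P / SP = 3577.4 / 181.59 = 19.70 kg

19.70 kg


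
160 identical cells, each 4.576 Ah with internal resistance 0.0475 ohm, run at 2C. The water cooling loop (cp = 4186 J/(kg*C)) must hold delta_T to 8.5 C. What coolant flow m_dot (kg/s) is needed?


Step 1: I = 2 * 4.576 = 9.152 A
Step 2: Q_cell = I^2 * R = 9.152^2 * 0.0475 = 3.9786 W
Step 3: Q_total = 160 * 3.9786 = 636.58 W
Step 4: m_dot = Q_total / (cp * dT) = 636.58 / (4186 * 8.5) = 0.01789 kg/s

0.01789 kg/s


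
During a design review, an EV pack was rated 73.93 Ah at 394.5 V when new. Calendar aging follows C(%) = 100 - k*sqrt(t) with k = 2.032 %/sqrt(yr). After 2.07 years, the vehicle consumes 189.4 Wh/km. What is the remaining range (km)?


Step 1: capacity retention = 100 - 2.032 * sqrt(2.07) = 100 - 2.032 * 1.4387 = 97.077%
Step 2: C_now = 73.93 * 97.077/100 = 71.769 Ah
Step 3: E_pack = V * C_now = 394.5 * 71.769 = 28313 Wh
Step 4: range = E_pack / consumption = 28313 / 189.4 = 149.5 km

149.5 km


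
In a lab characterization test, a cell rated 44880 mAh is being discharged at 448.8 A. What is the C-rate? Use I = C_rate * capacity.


Convert: capacity = 44880 mAh = 44.88 Ah
C_rate = I / capacity = 448.8 / 44.88 = 10C

10C


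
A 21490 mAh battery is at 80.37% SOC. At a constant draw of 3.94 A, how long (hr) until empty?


Convert: C_total = 21490 mAh = 21.49 Ah
Step 1: remaining = SOC/100 * C_total = 80.37/100 * 21.49 = 17.272 Ah
Step 2: t = remaining / I = 17.272 / 3.94 = 4.384 hr

4.384 hr


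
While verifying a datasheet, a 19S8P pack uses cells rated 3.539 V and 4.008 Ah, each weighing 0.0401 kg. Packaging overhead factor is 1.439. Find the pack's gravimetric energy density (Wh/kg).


Step 1: V_pack = 19 * 3.539 = 67.241 V
Step 2: C_pack = 8 * 4.008 = 32.064 Ah
Step 3: E_pack = V_pack * C_pack = 67.241 * 32.064 = 2156 Wh
Step 4: m_pack = 19 * 8 * 0.0401 * 1.439 = 8.771 kg
Step 5: ED = E_pack / m_pack = 2156 / 8.771 = 245.8 Wh/kg

245.8 Wh/kg


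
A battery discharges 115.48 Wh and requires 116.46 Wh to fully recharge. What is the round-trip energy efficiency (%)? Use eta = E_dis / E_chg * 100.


eta_e = E_dis / E_chg * 100 = 115.48 / 116.46 * 100 = 99.16%

99.16%


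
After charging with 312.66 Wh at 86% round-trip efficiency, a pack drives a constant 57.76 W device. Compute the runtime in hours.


Step 1: E_discharge = eta/100 * E_charge = 86/100 * 312.66 = 268.89 Wh
Step 2: t = E_discharge / P = 268.89 / 57.76 = 4.655 hr

4.655 hr


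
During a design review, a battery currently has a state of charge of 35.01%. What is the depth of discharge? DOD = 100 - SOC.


DOD = 100 - SOC = 100 - 35.01 = 64.99%

64.99%


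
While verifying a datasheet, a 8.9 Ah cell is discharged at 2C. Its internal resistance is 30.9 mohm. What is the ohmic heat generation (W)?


Convert: R = 30.9 mohm = 0.0309 ohm
Step 1: I = C_rate * capacity = 2 * 8.9 = 17.8 A
Step 2: Q = I^2 * R = 17.8^2 * 0.0309 = 316.84 * 0.0309 = 9.790 W

9.790 W


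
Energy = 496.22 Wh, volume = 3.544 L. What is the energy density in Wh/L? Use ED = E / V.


Volumetric ED = 496.22 Wh / 3.544 L = 140.0 Wh/L

140.0 Wh/L


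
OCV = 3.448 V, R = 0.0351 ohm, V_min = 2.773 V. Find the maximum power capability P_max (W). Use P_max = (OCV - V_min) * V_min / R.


dV = OCV - V_min = 0.675 V (so I_max = dV / R)
P_max = dV * V_min / R = 0.675 * 2.773 / 0.0351 = 53.33 W

53.33 W


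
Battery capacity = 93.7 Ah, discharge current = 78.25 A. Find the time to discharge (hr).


t = capacity / current = 93.7 / 78.25 = 1.197 hr

1.197 hr


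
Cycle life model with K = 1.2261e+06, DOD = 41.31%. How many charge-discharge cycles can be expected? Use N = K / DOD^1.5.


Step 1: DOD^1.5 = 41.31^1.5 = 265.51
Step 2: N = 1.2261e+06 / 265.51 = 4618 cycles

4618 cycles


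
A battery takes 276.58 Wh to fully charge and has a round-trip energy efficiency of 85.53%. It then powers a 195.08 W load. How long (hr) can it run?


Step 1: E_discharge = eta/100 * E_charge = 85.53/100 * 276.58 = 236.56 Wh
Step 2: t = E_discharge / P = 236.56 / 195.08 = 1.213 hr

1.213 hr


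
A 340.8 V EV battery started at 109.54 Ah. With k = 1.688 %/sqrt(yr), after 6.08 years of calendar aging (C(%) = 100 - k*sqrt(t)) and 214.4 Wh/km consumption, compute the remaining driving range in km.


Step 1: capacity retention = 100 - 1.688 * sqrt(6.08) = 100 - 1.688 * 2.4658 = 95.838%
Step 2: C_now = 109.54 * 95.838/100 = 104.98 Ah
Step 3: E_pack = V * C_now = 340.8 * 104.98 = 35777 Wh
Step 4: range = E_pack / consumption = 35777 / 214.4 = 166.9 km

166.9 km


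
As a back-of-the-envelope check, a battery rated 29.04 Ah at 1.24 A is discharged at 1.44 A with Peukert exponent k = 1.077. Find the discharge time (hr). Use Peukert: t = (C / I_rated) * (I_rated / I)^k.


Step 1: t_rated = C / I_rated = 29.04 / 1.24 = 23.419 hr
Step 2: ratio = 1.24 / 1.44 = 0.86111
Step 3: ratio^k = 0.86111^1.077 = 0.85125
Step 4: t = t_rated * ratio^k = 23.419 * 0.85125 = 19.94 hr

19.94 hr


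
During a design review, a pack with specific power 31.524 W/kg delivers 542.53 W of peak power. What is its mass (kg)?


m = P / SP = 542.53 / 31.524 = 17.21 kg

17.21 kg


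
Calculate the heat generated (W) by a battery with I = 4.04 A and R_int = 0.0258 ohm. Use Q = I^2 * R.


I^2 = 16.322
Q = 16.322 * 0.0258 = 0.4211 W

0.4211 W


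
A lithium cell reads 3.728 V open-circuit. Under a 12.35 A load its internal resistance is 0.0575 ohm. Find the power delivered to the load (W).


Step 1: V_terminal = OCV - I*R = 3.728 - 12.35 * 0.0575 = 3.0179 V
Step 2: P_out = V_terminal * I = 3.0179 * 12.35 = 37.27 W

37.27 W


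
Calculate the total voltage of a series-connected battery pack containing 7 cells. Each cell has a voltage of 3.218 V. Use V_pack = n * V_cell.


With 7 cells in series at 3.218 V each, V_pack = 22.526 V

22.526 V


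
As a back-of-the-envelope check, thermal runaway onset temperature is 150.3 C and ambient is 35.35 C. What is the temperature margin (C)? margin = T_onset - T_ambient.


Safety margin = 150.3 C - 35.35 C = 114.95 C

114.95 C


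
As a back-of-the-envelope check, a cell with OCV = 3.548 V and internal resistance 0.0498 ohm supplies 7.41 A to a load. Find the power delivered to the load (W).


Step 1: V_terminal = OCV - I*R = 3.548 - 7.41 * 0.0498 = 3.179 V
Step 2: P_out = V_terminal * I = 3.179 * 7.41 = 23.56 W

23.56 W


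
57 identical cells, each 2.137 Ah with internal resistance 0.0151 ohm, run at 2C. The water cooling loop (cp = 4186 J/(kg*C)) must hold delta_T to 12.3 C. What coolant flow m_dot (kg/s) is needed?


Step 1: I = 2 * 2.137 = 4.274 A
Step 2: Q_cell = I^2 * R = 4.274^2 * 0.0151 = 0.27583 W
Step 3: Q_total = 57 * 0.27583 = 15.722 W
Step 4: m_dot = Q_total / (cp * dT) = 15.722 / (4186 * 12.3) = 3.054e-04 kg/s

3.054e-04 kg/s


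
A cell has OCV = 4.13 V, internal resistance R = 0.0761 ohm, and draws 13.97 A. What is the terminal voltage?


V = OCV - I*R = 4.13 - 13.97 * 0.0761 = 3.067 V

3.067 V


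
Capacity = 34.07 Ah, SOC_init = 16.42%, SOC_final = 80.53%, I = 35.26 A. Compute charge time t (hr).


delta_Ah = 34.07 * (80.53 - 16.42) / 100 = 21.842 Ah
t = delta_Ah / I = 21.842 / 35.26 = 0.6195 hr

0.6195 hr


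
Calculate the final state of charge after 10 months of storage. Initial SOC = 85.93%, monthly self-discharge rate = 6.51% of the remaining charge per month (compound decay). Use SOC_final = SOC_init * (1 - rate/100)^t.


Monthly retention factor = 1 - 6.51/100 = 0.9349
Over 10 months: factor^10 = 0.5101
SOC_final = 85.93 * 0.5101 = 43.83%

43.83%


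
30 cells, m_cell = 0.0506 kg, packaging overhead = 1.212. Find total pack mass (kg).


m_pack = n * m_cell * overhead = 30 * 0.0506 * 1.212 = 1.840 kg

1.840 kg


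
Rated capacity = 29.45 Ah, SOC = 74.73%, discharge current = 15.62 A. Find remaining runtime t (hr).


Step 1: remaining = SOC/100 * C_total = 74.73/100 * 29.45 = 22.008 Ah
Step 2: t = remaining / I = 22.008 / 15.62 = 1.409 hr

1.409 hr


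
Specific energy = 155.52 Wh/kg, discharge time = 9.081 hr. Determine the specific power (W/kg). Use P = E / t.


P_specific = E / t = 155.52 / 9.081 = 17.13 W/kg

17.13 W/kg


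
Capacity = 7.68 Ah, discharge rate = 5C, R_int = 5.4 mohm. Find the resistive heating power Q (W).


Convert: R = 5.4 mohm = 0.0054 ohm
Step 1: I = C_rate * capacity = 5 * 7.68 = 38.4 A
Step 2: Q = I^2 * R = 38.4^2 * 0.0054 = 1474.6 * 0.0054 = 7.963 W

7.963 W


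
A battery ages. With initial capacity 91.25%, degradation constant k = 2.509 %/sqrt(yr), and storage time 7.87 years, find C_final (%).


sqrt(t) = sqrt(7.87) = 2.8054
C_final = 91.25 - 2.509 * 2.8054 = 84.21%

84.21%


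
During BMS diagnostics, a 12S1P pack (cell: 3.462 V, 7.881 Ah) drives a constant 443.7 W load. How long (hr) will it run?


Step 1: E_pack = Ns * V_cell * Np * C_cell = 12 * 3.462 * 1 * 7.881 = 327.41 Wh
Step 2: t = E_pack / P = 327.41 / 443.7 = 0.7379 hr

0.7379 hr


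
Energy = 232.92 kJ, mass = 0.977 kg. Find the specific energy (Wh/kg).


Convert: E = 232.92 kJ = 64.7 Wh
ED = E / m = 64.7 / 0.977 = 66.22 Wh/kg

66.22 Wh/kg
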